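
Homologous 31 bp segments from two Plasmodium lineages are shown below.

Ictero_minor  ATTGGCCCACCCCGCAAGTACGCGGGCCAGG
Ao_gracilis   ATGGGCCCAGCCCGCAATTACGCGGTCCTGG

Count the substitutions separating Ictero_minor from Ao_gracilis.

5

The sequences differ at positions 3 (T/G), 10 (C/G), 18 (G/T), 26 (G/T), 29 (A/T).
That gives 5 mismatches out of 31 aligned sites, so the Hamming distance is 5.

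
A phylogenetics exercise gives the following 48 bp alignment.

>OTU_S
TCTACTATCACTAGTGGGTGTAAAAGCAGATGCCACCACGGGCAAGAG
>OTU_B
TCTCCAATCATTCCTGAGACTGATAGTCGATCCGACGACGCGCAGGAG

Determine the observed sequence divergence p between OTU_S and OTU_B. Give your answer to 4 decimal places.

The sequences differ at positions 4 (A/C), 6 (T/A), 11 (C/T), 13 (A/C), 14 (G/C), 17 (G/A), 19 (T/A), 20 (G/C), 22 (A/G), 24 (A/T), 27 (C/T), 28 (A/C), 32 (G/C), 34 (C/G), 37 (C/G), 41 (G/C), 45 (A/G).
There are 17 differences over 48 sites, so p = 17/48 = 0.3542.

0.3542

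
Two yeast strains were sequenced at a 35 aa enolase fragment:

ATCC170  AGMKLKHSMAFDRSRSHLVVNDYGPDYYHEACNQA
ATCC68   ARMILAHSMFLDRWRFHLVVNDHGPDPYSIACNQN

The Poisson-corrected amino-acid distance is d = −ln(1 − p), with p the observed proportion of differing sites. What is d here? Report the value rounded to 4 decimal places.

Differing sites — 2:G/R; 4:K/I; 6:K/A; 10:A/F; 11:F/L; 14:S/W; 16:S/F; 23:Y/H; 27:Y/P; 29:H/S; 30:E/I; 35:A/N.
p = 12/35 = 0.342857.
d = −ln(1 − 0.342857) = −ln(0.657143) = 0.4199.

0.4199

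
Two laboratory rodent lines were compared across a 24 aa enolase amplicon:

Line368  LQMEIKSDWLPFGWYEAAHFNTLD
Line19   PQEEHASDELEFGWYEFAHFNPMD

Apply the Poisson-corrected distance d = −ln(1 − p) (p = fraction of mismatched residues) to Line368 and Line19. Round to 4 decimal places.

Mismatches occur at site 1 (L/P), site 3 (M/E), site 5 (I/H), site 6 (K/A), site 9 (W/E), site 11 (P/E), site 17 (A/F), site 22 (T/P), site 23 (L/M).
p = 9/24 = 0.375000.
d = −ln(1 − 0.375000) = −ln(0.625000) = 0.4700.

0.4700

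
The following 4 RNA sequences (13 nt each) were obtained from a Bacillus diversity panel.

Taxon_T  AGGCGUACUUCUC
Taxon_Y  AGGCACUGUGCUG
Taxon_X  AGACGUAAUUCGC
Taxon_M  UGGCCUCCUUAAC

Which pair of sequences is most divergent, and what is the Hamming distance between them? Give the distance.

Pairwise Hamming distances:
  Taxon_T vs Taxon_Y: 6
  Taxon_T vs Taxon_X: 3
  Taxon_T vs Taxon_M: 5
  Taxon_Y vs Taxon_X: 8
  Taxon_Y vs Taxon_M: 9
  Taxon_X vs Taxon_M: 7
The largest is 9, between Taxon_Y and Taxon_M.

9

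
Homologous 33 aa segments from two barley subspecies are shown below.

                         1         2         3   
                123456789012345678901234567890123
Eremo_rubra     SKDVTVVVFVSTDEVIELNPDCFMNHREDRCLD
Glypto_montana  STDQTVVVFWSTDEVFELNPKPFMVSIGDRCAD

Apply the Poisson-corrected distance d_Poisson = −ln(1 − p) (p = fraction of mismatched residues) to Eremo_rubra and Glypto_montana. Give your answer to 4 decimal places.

0.4055

Differing sites — 2:K/T; 4:V/Q; 10:V/W; 16:I/F; 21:D/K; 22:C/P; 25:N/V; 26:H/S; 27:R/I; 28:E/G; 32:L/A.
p = 11/33 = 0.333333.
d = −ln(1 − 0.333333) = −ln(0.666667) = 0.4055.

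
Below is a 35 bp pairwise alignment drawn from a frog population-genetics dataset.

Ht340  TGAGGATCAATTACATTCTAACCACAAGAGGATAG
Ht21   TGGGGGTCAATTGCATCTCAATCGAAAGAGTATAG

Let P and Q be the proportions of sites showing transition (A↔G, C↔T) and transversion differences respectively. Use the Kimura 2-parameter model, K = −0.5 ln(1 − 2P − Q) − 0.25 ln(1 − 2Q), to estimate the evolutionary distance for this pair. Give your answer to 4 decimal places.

The sequences differ at positions 3 (A/G, transition), 6 (A/G, transition), 13 (A/G, transition), 17 (T/C, transition), 18 (C/T, transition), 19 (T/C, transition), 22 (C/T, transition), 24 (A/G, transition), 25 (C/A, transversion), 31 (G/T, transversion).
Of the 10 differences, 8 transitions and 2 transversions over 35 sites: P = 8/35 = 0.228571, Q = 2/35 = 0.057143.
d = −0.5·ln(0.485715) − 0.25·ln(0.885714) = −0.5·(-0.722133) − 0.25·(-0.121361) = 0.3914.

0.3914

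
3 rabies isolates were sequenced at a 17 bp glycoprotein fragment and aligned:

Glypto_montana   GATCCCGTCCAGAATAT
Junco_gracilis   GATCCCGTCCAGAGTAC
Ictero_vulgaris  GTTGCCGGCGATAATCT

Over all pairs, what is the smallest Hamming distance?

Pairwise Hamming distances:
  Glypto_montana vs Junco_gracilis: 2
  Glypto_montana vs Ictero_vulgaris: 6
  Junco_gracilis vs Ictero_vulgaris: 8
The smallest is 2, between Glypto_montana and Junco_gracilis.

2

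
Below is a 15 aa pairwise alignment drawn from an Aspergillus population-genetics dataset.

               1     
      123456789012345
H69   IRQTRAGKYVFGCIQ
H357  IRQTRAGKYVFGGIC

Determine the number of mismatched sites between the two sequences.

2

Differing sites — 13:C/G; 15:Q/C.
That gives 2 mismatches out of 15 aligned sites, so the Hamming distance is 2.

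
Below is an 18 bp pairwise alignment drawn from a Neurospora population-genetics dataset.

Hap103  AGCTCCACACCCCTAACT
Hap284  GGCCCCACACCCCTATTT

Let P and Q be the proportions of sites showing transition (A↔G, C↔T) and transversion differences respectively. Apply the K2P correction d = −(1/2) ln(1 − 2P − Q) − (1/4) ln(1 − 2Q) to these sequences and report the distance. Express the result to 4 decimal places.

Differing sites — 1:A/G (Ti); 4:T/C (Ti); 16:A/T (Tv); 17:C/T (Ti).
Of the 4 differences, 3 transitions and 1 transversion over 18 sites: P = 3/18 = 0.166667, Q = 1/18 = 0.055556.
d = −0.5·ln(0.611110) − 0.25·ln(0.888888) = −0.5·(-0.492478) − 0.25·(-0.117784) = 0.2757.

0.2757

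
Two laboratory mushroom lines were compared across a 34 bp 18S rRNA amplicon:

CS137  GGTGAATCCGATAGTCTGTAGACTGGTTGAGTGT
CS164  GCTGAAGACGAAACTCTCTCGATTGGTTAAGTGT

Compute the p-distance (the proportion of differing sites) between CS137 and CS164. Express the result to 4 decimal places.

0.2647

Mismatches occur at site 2 (G↔C), site 7 (T↔G), site 8 (C↔A), site 12 (T↔A), site 14 (G↔C), site 18 (G↔C), site 20 (A↔C), site 23 (C↔T), site 29 (G↔A).
There are 9 differences over 34 sites, so p = 9/34 = 0.2647.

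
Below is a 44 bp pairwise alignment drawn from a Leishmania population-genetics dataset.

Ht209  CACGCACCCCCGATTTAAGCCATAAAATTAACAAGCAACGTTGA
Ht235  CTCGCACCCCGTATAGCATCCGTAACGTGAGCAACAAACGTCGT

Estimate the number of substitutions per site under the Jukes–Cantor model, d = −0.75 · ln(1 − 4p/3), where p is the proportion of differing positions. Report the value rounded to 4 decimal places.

The sequences differ at positions 2 (A/T), 11 (C/G), 12 (G/T), 15 (T/A), 16 (T/G), 17 (A/C), 19 (G/T), 22 (A/G), 26 (A/C), 27 (A/G), 29 (T/G), 31 (A/G), 35 (G/C), 36 (C/A), 42 (T/C), 44 (A/T).
p = 16/44 = 0.363636.
d = −0.75 · ln(1 − (4/3)·0.363636) = −0.75 · ln(0.515152) = −0.75 · (-0.663293) = 0.4975.

0.4975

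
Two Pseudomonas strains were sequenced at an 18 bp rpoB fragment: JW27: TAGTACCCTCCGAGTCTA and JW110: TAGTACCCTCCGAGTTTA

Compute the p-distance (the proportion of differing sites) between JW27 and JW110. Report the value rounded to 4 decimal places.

0.0556

The sequences differ at position 16 (C/T).
There are 1 differences over 18 sites, so p = 1/18 = 0.0556.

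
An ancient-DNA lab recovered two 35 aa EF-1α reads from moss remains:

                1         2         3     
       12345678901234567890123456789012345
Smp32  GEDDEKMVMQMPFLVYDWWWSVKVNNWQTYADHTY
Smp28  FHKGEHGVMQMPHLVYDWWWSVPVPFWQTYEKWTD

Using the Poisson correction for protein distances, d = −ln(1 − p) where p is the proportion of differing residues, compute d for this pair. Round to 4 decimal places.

0.5108

Differing sites — 1:G/F; 2:E/H; 3:D/K; 4:D/G; 6:K/H; 7:M/G; 13:F/H; 23:K/P; 25:N/P; 26:N/F; 31:A/E; 32:D/K; 33:H/W; 35:Y/D.
p = 14/35 = 0.400000.
d = −ln(1 − 0.400000) = −ln(0.600000) = 0.5108.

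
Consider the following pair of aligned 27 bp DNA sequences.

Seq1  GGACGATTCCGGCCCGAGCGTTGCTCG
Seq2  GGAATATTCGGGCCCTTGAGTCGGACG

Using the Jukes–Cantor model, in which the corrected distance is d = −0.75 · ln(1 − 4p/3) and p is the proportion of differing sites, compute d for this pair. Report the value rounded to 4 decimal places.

0.4408

Mismatches occur at site 4 (C/A), site 5 (G/T), site 10 (C/G), site 16 (G/T), site 17 (A/T), site 19 (C/A), site 22 (T/C), site 24 (C/G), site 25 (T/A).
p = 9/27 = 0.333333.
d = −0.75 · ln(1 − (4/3)·0.333333) = −0.75 · ln(0.555556) = −0.75 · (-0.587786) = 0.4408.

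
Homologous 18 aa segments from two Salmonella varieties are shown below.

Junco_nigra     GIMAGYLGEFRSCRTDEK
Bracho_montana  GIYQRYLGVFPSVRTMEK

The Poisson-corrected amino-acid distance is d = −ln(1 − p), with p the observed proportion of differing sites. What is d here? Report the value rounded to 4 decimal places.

Differing sites — 3:M/Y; 4:A/Q; 5:G/R; 9:E/V; 11:R/P; 13:C/V; 16:D/M.
p = 7/18 = 0.388889.
d = −ln(1 − 0.388889) = −ln(0.611111) = 0.4925.

0.4925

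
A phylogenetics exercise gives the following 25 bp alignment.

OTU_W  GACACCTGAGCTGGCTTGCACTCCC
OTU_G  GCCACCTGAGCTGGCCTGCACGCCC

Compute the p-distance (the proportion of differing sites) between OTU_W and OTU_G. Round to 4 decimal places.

0.1200

The sequences differ at positions 2 (A/C), 16 (T/C), 22 (T/G).
There are 3 differences over 25 sites, so p = 3/25 = 0.1200.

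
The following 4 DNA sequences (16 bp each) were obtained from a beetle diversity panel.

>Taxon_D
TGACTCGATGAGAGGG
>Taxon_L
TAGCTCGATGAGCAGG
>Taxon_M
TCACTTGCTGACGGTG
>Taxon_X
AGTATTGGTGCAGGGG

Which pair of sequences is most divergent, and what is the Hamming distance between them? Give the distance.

Pairwise Hamming distances:
  Taxon_D vs Taxon_L: 4
  Taxon_D vs Taxon_M: 6
  Taxon_D vs Taxon_X: 8
  Taxon_L vs Taxon_M: 8
  Taxon_L vs Taxon_X: 10
  Taxon_M vs Taxon_X: 8
The largest is 10, between Taxon_L and Taxon_X.

10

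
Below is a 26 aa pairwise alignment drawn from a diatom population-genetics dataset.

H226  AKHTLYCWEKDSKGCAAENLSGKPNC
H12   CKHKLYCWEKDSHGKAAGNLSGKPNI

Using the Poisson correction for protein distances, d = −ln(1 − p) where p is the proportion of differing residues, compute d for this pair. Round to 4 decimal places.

0.2624

Mismatches occur at site 1 (A↔C), site 4 (T↔K), site 13 (K↔H), site 15 (C↔K), site 18 (E↔G), site 26 (C↔I).
p = 6/26 = 0.230769.
d = −ln(1 − 0.230769) = −ln(0.769231) = 0.2624.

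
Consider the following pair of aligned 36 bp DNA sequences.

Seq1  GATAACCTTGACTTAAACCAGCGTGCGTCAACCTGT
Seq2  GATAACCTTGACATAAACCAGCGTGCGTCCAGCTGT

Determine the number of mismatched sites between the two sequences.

Mismatches occur at site 13 (T/A), site 30 (A/C), site 32 (C/G).
That gives 3 mismatches out of 36 aligned sites, so the Hamming distance is 3.

3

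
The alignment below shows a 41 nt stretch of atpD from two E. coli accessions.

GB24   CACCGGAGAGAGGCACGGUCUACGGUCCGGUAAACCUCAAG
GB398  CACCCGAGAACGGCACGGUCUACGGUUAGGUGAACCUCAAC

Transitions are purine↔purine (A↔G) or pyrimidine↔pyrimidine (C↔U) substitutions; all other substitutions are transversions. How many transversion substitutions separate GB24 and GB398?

Differing sites — 5:G/C (Tv); 10:G/A (Ti); 11:A/C (Tv); 27:C/U (Ti); 28:C/A (Tv); 32:A/G (Ti); 41:G/C (Tv).
Of the 7 differences, 3 transitions and 4 transversions, so the answer is 4.

4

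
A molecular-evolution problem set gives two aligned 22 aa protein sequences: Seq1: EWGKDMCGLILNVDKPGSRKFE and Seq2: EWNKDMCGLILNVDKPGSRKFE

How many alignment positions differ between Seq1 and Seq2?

Differing sites — 3:G/N.
That gives 1 mismatch out of 22 aligned sites, so the Hamming distance is 1.

1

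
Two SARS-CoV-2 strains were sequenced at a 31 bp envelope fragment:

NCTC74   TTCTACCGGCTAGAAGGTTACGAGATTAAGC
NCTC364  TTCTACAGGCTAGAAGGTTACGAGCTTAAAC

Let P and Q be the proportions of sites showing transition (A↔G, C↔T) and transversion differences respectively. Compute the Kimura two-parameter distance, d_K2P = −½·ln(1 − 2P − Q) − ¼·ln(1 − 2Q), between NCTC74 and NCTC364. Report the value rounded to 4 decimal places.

Differing sites — 7:C/A (Tv); 25:A/C (Tv); 30:G/A (Ti).
Of the 3 differences, 1 transition and 2 transversions over 31 sites: P = 1/31 = 0.032258, Q = 2/31 = 0.064516.
d = −0.5·ln(0.870968) − 0.25·ln(0.870968) = −0.5·(-0.138150) − 0.25·(-0.138150) = 0.1036.

0.1036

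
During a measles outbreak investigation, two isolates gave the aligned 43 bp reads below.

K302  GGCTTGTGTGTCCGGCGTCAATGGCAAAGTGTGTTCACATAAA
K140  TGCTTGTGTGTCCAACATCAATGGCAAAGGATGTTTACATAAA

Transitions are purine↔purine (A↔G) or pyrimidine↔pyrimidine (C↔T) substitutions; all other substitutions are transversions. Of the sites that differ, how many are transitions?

5

The sequences differ at positions 1 (G/T, transversion), 14 (G/A, transition), 15 (G/A, transition), 17 (G/A, transition), 30 (T/G, transversion), 31 (G/A, transition), 36 (C/T, transition).
Of the 7 differences, 5 transitions and 2 transversions, so the answer is 5.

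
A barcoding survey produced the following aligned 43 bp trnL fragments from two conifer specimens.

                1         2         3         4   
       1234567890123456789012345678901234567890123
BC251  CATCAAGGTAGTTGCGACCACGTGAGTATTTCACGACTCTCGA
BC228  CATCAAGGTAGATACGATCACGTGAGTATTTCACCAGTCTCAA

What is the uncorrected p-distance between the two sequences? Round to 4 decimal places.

0.1395

Differing sites — 12:T/A; 14:G/A; 18:C/T; 35:G/C; 37:C/G; 42:G/A.
There are 6 differences over 43 sites, so p = 6/43 = 0.1395.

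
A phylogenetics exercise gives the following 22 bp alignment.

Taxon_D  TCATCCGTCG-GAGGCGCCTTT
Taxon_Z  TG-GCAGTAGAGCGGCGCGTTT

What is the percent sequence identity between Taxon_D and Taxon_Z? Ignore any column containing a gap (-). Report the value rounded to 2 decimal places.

Excluding the 2 gap columns leaves 20 comparable sites.
Differing sites — 2:C/G; 4:T/G; 6:C/A; 9:C/A; 13:A/C; 19:C/G.
14 of the 20 comparable sites match, so the percent identity is 14/20 × 100 = 70.00%.

70.00%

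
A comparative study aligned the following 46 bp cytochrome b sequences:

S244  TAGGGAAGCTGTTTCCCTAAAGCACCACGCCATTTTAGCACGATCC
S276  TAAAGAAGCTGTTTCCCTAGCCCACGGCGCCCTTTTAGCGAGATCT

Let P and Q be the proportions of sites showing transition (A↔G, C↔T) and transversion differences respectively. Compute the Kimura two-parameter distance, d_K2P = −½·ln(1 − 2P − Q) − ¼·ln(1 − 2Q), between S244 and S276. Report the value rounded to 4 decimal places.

The sequences differ at positions 3 (G/A, transition), 4 (G/A, transition), 20 (A/G, transition), 21 (A/C, transversion), 22 (G/C, transversion), 26 (C/G, transversion), 27 (A/G, transition), 32 (A/C, transversion), 40 (A/G, transition), 41 (C/A, transversion), 46 (C/T, transition).
Of the 11 differences, 6 transitions and 5 transversions over 46 sites: P = 6/46 = 0.130435, Q = 5/46 = 0.108696.
d = −0.5·ln(0.630434) − 0.25·ln(0.782608) = −0.5·(-0.461347) − 0.25·(-0.245123) = 0.2920.

0.2920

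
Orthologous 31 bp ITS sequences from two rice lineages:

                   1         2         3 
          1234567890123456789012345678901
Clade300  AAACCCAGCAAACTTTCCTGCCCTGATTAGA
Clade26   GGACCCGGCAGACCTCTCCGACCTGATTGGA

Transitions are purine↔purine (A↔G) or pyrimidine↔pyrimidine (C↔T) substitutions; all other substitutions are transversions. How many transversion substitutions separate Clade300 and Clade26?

1

Mismatches occur at site 1 (A→G, transition), site 2 (A→G, transition), site 7 (A→G, transition), site 11 (A→G, transition), site 14 (T→C, transition), site 16 (T→C, transition), site 17 (C→T, transition), site 19 (T→C, transition), site 21 (C→A, transversion), site 29 (A→G, transition).
Of the 10 differences, 9 transitions and 1 transversion, so the answer is 1.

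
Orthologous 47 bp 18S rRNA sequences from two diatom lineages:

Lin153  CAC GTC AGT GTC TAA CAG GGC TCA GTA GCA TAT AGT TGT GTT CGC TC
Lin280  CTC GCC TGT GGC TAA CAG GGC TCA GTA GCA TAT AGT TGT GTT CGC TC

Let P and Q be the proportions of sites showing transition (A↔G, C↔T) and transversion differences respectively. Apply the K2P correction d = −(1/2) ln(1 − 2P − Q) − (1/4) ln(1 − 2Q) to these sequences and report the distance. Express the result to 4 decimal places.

Differing sites — 2:A/T (Tv); 5:T/C (Ti); 7:A/T (Tv); 11:T/G (Tv).
Of the 4 differences, 1 transition and 3 transversions over 47 sites: P = 1/47 = 0.021277, Q = 3/47 = 0.063830.
d = −0.5·ln(0.893616) − 0.25·ln(0.872340) = −0.5·(-0.112479) − 0.25·(-0.136576) = 0.0904.

0.0904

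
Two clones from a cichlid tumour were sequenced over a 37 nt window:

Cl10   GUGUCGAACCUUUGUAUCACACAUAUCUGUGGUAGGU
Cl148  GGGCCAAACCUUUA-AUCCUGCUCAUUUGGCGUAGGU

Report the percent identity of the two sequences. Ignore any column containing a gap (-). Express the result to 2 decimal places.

66.67%

Excluding the 1 gap column leaves 36 comparable sites.
Mismatches occur at site 2 (U↔G), site 4 (U↔C), site 6 (G↔A), site 14 (G↔A), site 19 (A↔C), site 20 (C↔U), site 21 (A↔G), site 23 (A↔U), site 24 (U↔C), site 27 (C↔U), site 30 (U↔G), site 31 (G↔C).
24 of the 36 comparable sites match, so the percent identity is 24/36 × 100 = 66.67%.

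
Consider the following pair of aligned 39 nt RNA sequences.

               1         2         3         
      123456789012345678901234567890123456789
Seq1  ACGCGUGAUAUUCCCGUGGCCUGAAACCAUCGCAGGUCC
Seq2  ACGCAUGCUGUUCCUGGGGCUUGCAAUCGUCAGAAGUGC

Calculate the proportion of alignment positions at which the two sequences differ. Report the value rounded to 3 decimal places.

Differing sites — 5:G/A; 8:A/C; 10:A/G; 15:C/U; 17:U/G; 21:C/U; 24:A/C; 27:C/U; 29:A/G; 32:G/A; 33:C/G; 35:G/A; 38:C/G.
There are 13 differences over 39 sites, so p = 13/39 = 0.333.

0.333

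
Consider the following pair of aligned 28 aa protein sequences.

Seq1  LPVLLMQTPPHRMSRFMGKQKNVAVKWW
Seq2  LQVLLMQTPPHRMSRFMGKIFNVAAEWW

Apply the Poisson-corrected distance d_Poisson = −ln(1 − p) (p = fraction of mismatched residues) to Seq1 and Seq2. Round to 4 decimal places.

Differing sites — 2:P/Q; 20:Q/I; 21:K/F; 25:V/A; 26:K/E.
p = 5/28 = 0.178571.
d = −ln(1 − 0.178571) = −ln(0.821429) = 0.1967.

0.1967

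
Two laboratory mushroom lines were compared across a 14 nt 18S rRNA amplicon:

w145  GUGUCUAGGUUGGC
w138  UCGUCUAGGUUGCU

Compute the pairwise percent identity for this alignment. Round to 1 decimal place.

71.4%

Mismatches occur at site 1 (G/U), site 2 (U/C), site 13 (G/C), site 14 (C/U).
10 of the 14 sites match, so the percent identity is 10/14 × 100 = 71.4%.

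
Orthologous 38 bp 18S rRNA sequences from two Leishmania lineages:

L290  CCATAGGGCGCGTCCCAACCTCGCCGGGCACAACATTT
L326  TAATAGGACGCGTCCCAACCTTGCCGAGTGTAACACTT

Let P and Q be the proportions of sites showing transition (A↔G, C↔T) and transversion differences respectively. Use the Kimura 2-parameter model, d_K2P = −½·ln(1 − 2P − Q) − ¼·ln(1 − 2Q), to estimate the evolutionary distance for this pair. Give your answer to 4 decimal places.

Differing sites — 1:C/T (Ti); 2:C/A (Tv); 8:G/A (Ti); 22:C/T (Ti); 27:G/A (Ti); 29:C/T (Ti); 30:A/G (Ti); 31:C/T (Ti); 36:T/C (Ti).
Of the 9 differences, 8 transitions and 1 transversion over 38 sites: P = 8/38 = 0.210526, Q = 1/38 = 0.026316.
d = −0.5·ln(0.552632) − 0.25·ln(0.947368) = −0.5·(-0.593063) − 0.25·(-0.054068) = 0.3100.

0.3100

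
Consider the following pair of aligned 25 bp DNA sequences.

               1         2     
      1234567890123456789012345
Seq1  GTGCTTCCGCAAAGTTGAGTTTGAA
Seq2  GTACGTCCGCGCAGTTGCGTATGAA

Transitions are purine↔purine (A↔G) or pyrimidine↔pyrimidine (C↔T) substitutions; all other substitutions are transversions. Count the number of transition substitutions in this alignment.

Mismatches occur at site 3 (G→A, transition), site 5 (T→G, transversion), site 11 (A→G, transition), site 12 (A→C, transversion), site 18 (A→C, transversion), site 21 (T→A, transversion).
Of the 6 differences, 2 transitions and 4 transversions, so the answer is 2.

2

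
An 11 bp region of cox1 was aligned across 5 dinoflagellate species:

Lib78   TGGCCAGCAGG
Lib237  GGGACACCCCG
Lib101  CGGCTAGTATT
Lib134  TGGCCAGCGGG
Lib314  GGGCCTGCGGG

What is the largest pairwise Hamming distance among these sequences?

Pairwise Hamming distances:
  Lib78 vs Lib237: 5
  Lib78 vs Lib101: 5
  Lib78 vs Lib134: 1
  Lib78 vs Lib314: 3
  Lib237 vs Lib101: 8
  Lib237 vs Lib134: 5
  Lib237 vs Lib314: 5
  Lib101 vs Lib134: 6
  Lib101 vs Lib314: 7
  Lib134 vs Lib314: 2
The largest is 8, between Lib237 and Lib101.

8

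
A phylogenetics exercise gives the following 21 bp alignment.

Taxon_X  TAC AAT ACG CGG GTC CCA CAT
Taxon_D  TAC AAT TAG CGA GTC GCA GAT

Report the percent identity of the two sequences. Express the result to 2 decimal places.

The sequences differ at positions 7 (A/T), 8 (C/A), 12 (G/A), 16 (C/G), 19 (C/G).
16 of the 21 sites match, so the percent identity is 16/21 × 100 = 76.19%.

76.19%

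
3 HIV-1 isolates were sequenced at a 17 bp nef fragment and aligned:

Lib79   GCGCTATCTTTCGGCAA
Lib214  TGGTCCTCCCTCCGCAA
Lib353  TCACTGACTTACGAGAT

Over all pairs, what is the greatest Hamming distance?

13

Pairwise Hamming distances:
  Lib79 vs Lib214: 8
  Lib79 vs Lib353: 8
  Lib214 vs Lib353: 13
The largest is 13, between Lib214 and Lib353.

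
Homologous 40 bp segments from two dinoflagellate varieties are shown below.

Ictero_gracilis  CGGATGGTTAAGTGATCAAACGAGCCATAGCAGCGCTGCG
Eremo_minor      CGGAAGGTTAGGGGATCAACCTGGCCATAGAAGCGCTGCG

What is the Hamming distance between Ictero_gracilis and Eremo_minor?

Mismatches occur at site 5 (T→A), site 11 (A→G), site 13 (T→G), site 20 (A→C), site 22 (G→T), site 23 (A→G), site 31 (C→A).
That gives 7 mismatches out of 40 aligned sites, so the Hamming distance is 7.

7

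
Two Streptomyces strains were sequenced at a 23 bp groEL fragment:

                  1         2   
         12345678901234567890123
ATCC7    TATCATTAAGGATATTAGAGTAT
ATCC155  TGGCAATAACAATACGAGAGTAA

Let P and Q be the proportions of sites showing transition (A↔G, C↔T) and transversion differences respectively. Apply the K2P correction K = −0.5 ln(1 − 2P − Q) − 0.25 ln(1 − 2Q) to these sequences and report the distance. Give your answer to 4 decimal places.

Differing sites — 2:A/G (Ti); 3:T/G (Tv); 6:T/A (Tv); 10:G/C (Tv); 11:G/A (Ti); 15:T/C (Ti); 16:T/G (Tv); 23:T/A (Tv).
Of the 8 differences, 3 transitions and 5 transversions over 23 sites: P = 3/23 = 0.130435, Q = 5/23 = 0.217391.
d = −0.5·ln(0.521739) − 0.25·ln(0.565218) = −0.5·(-0.650588) − 0.25·(-0.570544) = 0.4679.

0.4679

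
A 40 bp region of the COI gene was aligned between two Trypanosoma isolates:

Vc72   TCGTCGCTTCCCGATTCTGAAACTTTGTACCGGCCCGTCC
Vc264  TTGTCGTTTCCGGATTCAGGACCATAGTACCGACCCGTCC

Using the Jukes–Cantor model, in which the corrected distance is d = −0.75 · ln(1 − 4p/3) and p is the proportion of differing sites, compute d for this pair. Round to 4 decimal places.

Differing sites — 2:C/T; 7:C/T; 12:C/G; 18:T/A; 20:A/G; 22:A/C; 24:T/A; 26:T/A; 33:G/A.
p = 9/40 = 0.225000.
d = −0.75 · ln(1 − (4/3)·0.225000) = −0.75 · ln(0.700000) = −0.75 · (-0.356675) = 0.2675.

0.2675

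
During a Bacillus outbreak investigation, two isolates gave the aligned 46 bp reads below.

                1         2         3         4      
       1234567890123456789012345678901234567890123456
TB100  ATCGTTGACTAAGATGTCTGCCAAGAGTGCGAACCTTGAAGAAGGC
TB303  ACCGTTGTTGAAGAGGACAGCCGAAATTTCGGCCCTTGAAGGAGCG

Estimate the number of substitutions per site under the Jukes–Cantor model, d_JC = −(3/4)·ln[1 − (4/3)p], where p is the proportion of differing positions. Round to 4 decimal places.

Differing sites — 2:T/C; 8:A/T; 9:C/T; 10:T/G; 15:T/G; 17:T/A; 19:T/A; 23:A/G; 25:G/A; 27:G/T; 29:G/T; 32:A/G; 33:A/C; 42:A/G; 45:G/C; 46:C/G.
p = 16/46 = 0.347826.
d = −0.75 · ln(1 − (4/3)·0.347826) = −0.75 · ln(0.536232) = −0.75 · (-0.623188) = 0.4674.

0.4674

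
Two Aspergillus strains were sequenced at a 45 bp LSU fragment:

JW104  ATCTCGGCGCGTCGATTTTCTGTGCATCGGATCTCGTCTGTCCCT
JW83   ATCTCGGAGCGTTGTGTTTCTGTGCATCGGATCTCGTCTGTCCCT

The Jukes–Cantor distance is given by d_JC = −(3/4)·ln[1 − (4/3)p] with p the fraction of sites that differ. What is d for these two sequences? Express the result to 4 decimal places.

The sequences differ at positions 8 (C/A), 13 (C/T), 15 (A/T), 16 (T/G).
p = 4/45 = 0.088889.
d = −0.75 · ln(1 − (4/3)·0.088889) = −0.75 · ln(0.881481) = −0.75 · (-0.126152) = 0.0946.

0.0946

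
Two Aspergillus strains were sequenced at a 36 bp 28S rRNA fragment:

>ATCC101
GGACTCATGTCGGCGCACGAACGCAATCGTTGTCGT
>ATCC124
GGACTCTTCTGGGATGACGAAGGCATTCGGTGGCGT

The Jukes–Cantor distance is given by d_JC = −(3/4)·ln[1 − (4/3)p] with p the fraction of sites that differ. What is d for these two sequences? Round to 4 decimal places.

0.3470

The sequences differ at positions 7 (A/T), 9 (G/C), 11 (C/G), 14 (C/A), 15 (G/T), 16 (C/G), 22 (C/G), 26 (A/T), 30 (T/G), 33 (T/G).
p = 10/36 = 0.277778.
d = −0.75 · ln(1 − (4/3)·0.277778) = −0.75 · ln(0.629629) = −0.75 · (-0.462625) = 0.3470.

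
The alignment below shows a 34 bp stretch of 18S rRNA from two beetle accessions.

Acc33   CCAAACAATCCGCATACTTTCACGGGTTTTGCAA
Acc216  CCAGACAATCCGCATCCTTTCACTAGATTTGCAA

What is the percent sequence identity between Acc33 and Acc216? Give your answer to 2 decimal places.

The sequences differ at positions 4 (A/G), 16 (A/C), 24 (G/T), 25 (G/A), 27 (T/A).
29 of the 34 sites match, so the percent identity is 29/34 × 100 = 85.29%.

85.29%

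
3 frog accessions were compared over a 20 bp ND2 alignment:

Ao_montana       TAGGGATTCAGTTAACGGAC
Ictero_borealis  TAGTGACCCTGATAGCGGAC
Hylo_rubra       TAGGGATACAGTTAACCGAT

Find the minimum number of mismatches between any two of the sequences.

3

Pairwise Hamming distances:
  Ao_montana vs Ictero_borealis: 6
  Ao_montana vs Hylo_rubra: 3
  Ictero_borealis vs Hylo_rubra: 8
The smallest is 3, between Ao_montana and Hylo_rubra.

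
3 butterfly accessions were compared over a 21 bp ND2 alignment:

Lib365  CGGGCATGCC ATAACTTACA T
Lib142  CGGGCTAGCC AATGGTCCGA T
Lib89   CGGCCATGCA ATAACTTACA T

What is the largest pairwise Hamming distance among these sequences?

11

Pairwise Hamming distances:
  Lib365 vs Lib142: 9
  Lib365 vs Lib89: 2
  Lib142 vs Lib89: 11
The largest is 11, between Lib142 and Lib89.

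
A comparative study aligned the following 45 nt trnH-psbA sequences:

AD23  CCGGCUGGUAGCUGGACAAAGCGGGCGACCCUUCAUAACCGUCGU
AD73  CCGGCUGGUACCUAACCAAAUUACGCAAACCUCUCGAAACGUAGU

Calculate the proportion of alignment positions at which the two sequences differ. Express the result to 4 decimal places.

Mismatches occur at site 11 (G/C), site 14 (G/A), site 15 (G/A), site 16 (A/C), site 21 (G/U), site 22 (C/U), site 23 (G/A), site 24 (G/C), site 27 (G/A), site 29 (C/A), site 33 (U/C), site 34 (C/U), site 35 (A/C), site 36 (U/G), site 39 (C/A), site 43 (C/A).
There are 16 differences over 45 sites, so p = 16/45 = 0.3556.

0.3556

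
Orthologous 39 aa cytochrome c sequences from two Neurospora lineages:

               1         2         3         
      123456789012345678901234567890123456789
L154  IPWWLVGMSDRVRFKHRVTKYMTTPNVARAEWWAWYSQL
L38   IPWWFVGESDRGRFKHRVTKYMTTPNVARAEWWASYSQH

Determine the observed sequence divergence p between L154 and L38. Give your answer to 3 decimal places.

Mismatches occur at site 5 (L/F), site 8 (M/E), site 12 (V/G), site 35 (W/S), site 39 (L/H).
There are 5 differences over 39 sites, so p = 5/39 = 0.128.

0.128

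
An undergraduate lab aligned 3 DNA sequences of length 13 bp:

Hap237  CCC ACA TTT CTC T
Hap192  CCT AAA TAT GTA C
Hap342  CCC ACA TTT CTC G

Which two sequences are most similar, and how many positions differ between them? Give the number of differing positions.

1

Pairwise Hamming distances:
  Hap237 vs Hap192: 6
  Hap237 vs Hap342: 1
  Hap192 vs Hap342: 6
The smallest is 1, between Hap237 and Hap342.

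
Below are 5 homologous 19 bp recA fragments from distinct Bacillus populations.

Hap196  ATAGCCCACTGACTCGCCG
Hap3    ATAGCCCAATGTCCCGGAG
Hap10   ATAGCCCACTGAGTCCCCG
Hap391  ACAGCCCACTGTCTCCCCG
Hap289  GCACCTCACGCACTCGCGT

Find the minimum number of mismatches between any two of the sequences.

2

Pairwise Hamming distances:
  Hap196 vs Hap3: 5
  Hap196 vs Hap10: 2
  Hap196 vs Hap391: 3
  Hap196 vs Hap289: 8
  Hap3 vs Hap10: 7
  Hap3 vs Hap391: 6
  Hap3 vs Hap289: 12
  Hap10 vs Hap391: 3
  Hap10 vs Hap289: 10
  Hap391 vs Hap289: 9
The smallest is 2, between Hap196 and Hap10.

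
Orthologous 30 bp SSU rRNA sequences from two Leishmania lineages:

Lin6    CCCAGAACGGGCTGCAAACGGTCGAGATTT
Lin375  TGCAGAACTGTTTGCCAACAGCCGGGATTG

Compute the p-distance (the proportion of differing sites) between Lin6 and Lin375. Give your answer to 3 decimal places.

The sequences differ at positions 1 (C/T), 2 (C/G), 9 (G/T), 11 (G/T), 12 (C/T), 16 (A/C), 20 (G/A), 22 (T/C), 25 (A/G), 30 (T/G).
There are 10 differences over 30 sites, so p = 10/30 = 0.333.

0.333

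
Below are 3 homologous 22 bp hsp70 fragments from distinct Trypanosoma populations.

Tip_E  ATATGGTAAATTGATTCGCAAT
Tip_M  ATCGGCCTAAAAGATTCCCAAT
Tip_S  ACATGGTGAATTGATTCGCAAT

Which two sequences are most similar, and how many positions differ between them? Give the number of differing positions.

Pairwise Hamming distances:
  Tip_E vs Tip_M: 8
  Tip_E vs Tip_S: 2
  Tip_M vs Tip_S: 9
The smallest is 2, between Tip_E and Tip_S.

2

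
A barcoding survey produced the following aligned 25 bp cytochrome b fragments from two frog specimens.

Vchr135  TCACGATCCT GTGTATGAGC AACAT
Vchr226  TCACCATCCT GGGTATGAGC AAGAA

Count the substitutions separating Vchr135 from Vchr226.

4

The sequences differ at positions 5 (G/C), 12 (T/G), 23 (C/G), 25 (T/A).
That gives 4 mismatches out of 25 aligned sites, so the Hamming distance is 4.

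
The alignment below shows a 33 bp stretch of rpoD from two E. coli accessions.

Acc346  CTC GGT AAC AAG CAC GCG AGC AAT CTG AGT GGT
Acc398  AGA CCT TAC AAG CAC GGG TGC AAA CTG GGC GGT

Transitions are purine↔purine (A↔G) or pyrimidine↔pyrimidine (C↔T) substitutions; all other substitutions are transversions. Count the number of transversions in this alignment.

9

The sequences differ at positions 1 (C/A, transversion), 2 (T/G, transversion), 3 (C/A, transversion), 4 (G/C, transversion), 5 (G/C, transversion), 7 (A/T, transversion), 17 (C/G, transversion), 19 (A/T, transversion), 24 (T/A, transversion), 28 (A/G, transition), 30 (T/C, transition).
Of the 11 differences, 2 transitions and 9 transversions, so the answer is 9.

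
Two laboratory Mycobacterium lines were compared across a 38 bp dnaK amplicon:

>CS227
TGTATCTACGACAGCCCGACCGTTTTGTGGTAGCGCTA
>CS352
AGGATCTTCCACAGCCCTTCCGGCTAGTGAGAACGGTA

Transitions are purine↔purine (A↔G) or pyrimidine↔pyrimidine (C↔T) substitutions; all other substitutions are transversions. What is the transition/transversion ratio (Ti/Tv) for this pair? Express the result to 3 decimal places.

0.300

Mismatches occur at site 1 (T→A, transversion), site 3 (T→G, transversion), site 8 (A→T, transversion), site 10 (G→C, transversion), site 18 (G→T, transversion), site 19 (A→T, transversion), site 23 (T→G, transversion), site 24 (T→C, transition), site 26 (T→A, transversion), site 30 (G→A, transition), site 31 (T→G, transversion), site 33 (G→A, transition), site 36 (C→G, transversion).
Of the 13 differences, 3 transitions and 10 transversions, so Ti/Tv = 3/10 = 0.300.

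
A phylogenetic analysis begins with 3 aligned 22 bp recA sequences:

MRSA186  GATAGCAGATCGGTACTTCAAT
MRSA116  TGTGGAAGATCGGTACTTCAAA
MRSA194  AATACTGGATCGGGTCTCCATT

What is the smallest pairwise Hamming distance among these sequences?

5

Pairwise Hamming distances:
  MRSA186 vs MRSA116: 5
  MRSA186 vs MRSA194: 8
  MRSA116 vs MRSA194: 11
The smallest is 5, between MRSA186 and MRSA116.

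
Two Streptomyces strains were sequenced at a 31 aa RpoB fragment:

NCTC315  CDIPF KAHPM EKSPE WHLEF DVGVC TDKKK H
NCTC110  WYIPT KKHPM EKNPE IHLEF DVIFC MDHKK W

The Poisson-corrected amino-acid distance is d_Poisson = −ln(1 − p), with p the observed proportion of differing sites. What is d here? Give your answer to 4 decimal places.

Differing sites — 1:C/W; 2:D/Y; 5:F/T; 7:A/K; 13:S/N; 16:W/I; 23:G/I; 24:V/F; 26:T/M; 28:K/H; 31:H/W.
p = 11/31 = 0.354839.
d = −ln(1 − 0.354839) = −ln(0.645161) = 0.4383.

0.4383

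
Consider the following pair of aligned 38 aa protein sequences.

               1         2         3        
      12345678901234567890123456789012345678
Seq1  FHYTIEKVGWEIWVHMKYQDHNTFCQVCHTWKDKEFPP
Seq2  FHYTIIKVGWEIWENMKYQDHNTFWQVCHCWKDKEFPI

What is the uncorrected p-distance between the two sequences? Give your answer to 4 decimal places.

0.1579

Mismatches occur at site 6 (E↔I), site 14 (V↔E), site 15 (H↔N), site 25 (C↔W), site 30 (T↔C), site 38 (P↔I).
There are 6 differences over 38 sites, so p = 6/38 = 0.1579.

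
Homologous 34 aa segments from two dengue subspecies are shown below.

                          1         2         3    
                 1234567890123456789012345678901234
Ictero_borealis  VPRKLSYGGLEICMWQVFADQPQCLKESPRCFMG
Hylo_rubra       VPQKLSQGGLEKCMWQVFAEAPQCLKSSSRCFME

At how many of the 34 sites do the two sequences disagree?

8

The sequences differ at positions 3 (R/Q), 7 (Y/Q), 12 (I/K), 20 (D/E), 21 (Q/A), 27 (E/S), 29 (P/S), 34 (G/E).
That gives 8 mismatches out of 34 aligned sites, so the Hamming distance is 8.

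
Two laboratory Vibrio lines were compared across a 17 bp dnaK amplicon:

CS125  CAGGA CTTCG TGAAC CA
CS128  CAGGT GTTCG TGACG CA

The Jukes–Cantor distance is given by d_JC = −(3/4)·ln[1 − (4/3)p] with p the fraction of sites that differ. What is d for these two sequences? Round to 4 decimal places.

Differing sites — 5:A/T; 6:C/G; 14:A/C; 15:C/G.
p = 4/17 = 0.235294.
d = −0.75 · ln(1 − (4/3)·0.235294) = −0.75 · ln(0.686275) = −0.75 · (-0.376477) = 0.2824.

0.2824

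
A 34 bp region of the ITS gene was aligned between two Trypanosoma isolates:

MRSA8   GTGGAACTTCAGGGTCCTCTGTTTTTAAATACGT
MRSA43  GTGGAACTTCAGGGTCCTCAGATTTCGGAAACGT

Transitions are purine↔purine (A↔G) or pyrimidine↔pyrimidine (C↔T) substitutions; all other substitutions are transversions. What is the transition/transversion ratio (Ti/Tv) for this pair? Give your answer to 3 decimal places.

Differing sites — 20:T/A (Tv); 22:T/A (Tv); 26:T/C (Ti); 27:A/G (Ti); 28:A/G (Ti); 30:T/A (Tv).
Of the 6 differences, 3 transitions and 3 transversions, so Ti/Tv = 3/3 = 1.000.

1.000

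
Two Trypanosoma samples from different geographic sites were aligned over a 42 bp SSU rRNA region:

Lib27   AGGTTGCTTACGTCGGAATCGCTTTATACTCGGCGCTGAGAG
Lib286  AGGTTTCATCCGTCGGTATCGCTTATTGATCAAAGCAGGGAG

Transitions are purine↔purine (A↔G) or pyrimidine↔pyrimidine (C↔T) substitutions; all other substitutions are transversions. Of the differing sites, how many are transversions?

9

Differing sites — 6:G/T (Tv); 8:T/A (Tv); 10:A/C (Tv); 17:A/T (Tv); 25:T/A (Tv); 26:A/T (Tv); 28:A/G (Ti); 29:C/A (Tv); 32:G/A (Ti); 33:G/A (Ti); 34:C/A (Tv); 37:T/A (Tv); 39:A/G (Ti).
Of the 13 differences, 4 transitions and 9 transversions, so the answer is 9.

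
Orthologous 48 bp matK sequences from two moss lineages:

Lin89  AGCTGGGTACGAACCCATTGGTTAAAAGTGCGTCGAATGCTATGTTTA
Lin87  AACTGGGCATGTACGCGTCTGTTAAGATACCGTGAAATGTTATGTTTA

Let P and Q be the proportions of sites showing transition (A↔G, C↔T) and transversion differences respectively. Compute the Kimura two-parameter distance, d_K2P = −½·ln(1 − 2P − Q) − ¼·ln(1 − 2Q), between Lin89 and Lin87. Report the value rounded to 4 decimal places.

Mismatches occur at site 2 (G↔A, transition), site 8 (T↔C, transition), site 10 (C↔T, transition), site 12 (A↔T, transversion), site 15 (C↔G, transversion), site 17 (A↔G, transition), site 19 (T↔C, transition), site 20 (G↔T, transversion), site 26 (A↔G, transition), site 28 (G↔T, transversion), site 29 (T↔A, transversion), site 30 (G↔C, transversion), site 34 (C↔G, transversion), site 35 (G↔A, transition), site 40 (C↔T, transition).
Of the 15 differences, 8 transitions and 7 transversions over 48 sites: P = 8/48 = 0.166667, Q = 7/48 = 0.145833.
d = −0.5·ln(0.520833) − 0.25·ln(0.708334) = −0.5·(-0.652326) − 0.25·(-0.344840) = 0.4124.

0.4124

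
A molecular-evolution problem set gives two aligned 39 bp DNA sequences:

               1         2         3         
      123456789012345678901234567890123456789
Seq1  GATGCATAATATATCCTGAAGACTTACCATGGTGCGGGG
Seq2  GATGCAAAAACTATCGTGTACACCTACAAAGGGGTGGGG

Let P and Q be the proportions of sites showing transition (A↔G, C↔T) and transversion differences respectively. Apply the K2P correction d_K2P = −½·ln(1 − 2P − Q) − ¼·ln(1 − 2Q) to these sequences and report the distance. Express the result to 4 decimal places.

Differing sites — 7:T/A (Tv); 10:T/A (Tv); 11:A/C (Tv); 16:C/G (Tv); 19:A/T (Tv); 21:G/C (Tv); 24:T/C (Ti); 28:C/A (Tv); 30:T/A (Tv); 33:T/G (Tv); 35:C/T (Ti).
Of the 11 differences, 2 transitions and 9 transversions over 39 sites: P = 2/39 = 0.051282, Q = 9/39 = 0.230769.
d = −0.5·ln(0.666667) − 0.25·ln(0.538462) = −0.5·(-0.405465) − 0.25·(-0.619038) = 0.3575.

0.3575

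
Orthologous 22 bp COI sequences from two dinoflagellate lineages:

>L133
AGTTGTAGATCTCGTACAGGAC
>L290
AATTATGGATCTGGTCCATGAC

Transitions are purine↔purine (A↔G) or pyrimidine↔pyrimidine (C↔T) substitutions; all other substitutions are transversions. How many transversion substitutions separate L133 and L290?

Differing sites — 2:G/A (Ti); 5:G/A (Ti); 7:A/G (Ti); 13:C/G (Tv); 16:A/C (Tv); 19:G/T (Tv).
Of the 6 differences, 3 transitions and 3 transversions, so the answer is 3.

3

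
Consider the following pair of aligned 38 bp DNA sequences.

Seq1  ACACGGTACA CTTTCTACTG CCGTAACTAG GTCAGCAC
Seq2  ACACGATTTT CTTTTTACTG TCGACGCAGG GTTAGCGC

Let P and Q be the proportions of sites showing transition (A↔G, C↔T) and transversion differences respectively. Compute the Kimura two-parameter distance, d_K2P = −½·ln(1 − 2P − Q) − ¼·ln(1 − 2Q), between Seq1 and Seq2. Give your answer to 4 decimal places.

0.4785

Differing sites — 6:G/A (Ti); 8:A/T (Tv); 9:C/T (Ti); 10:A/T (Tv); 15:C/T (Ti); 21:C/T (Ti); 24:T/A (Tv); 25:A/C (Tv); 26:A/G (Ti); 28:T/A (Tv); 29:A/G (Ti); 33:C/T (Ti); 37:A/G (Ti).
Of the 13 differences, 8 transitions and 5 transversions over 38 sites: P = 8/38 = 0.210526, Q = 5/38 = 0.131579.
d = −0.5·ln(0.447369) − 0.25·ln(0.736842) = −0.5·(-0.804372) − 0.25·(-0.305382) = 0.4785.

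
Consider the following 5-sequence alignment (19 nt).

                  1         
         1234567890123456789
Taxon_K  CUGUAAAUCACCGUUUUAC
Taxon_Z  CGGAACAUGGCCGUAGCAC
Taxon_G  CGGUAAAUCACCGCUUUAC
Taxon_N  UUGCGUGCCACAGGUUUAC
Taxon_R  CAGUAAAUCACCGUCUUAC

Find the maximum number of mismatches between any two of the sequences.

Pairwise Hamming distances:
  Taxon_K vs Taxon_Z: 8
  Taxon_K vs Taxon_G: 2
  Taxon_K vs Taxon_N: 8
  Taxon_K vs Taxon_R: 2
  Taxon_Z vs Taxon_G: 8
  Taxon_Z vs Taxon_N: 14
  Taxon_Z vs Taxon_R: 8
  Taxon_G vs Taxon_N: 9
  Taxon_G vs Taxon_R: 3
  Taxon_N vs Taxon_R: 10
The largest is 14, between Taxon_Z and Taxon_N.

14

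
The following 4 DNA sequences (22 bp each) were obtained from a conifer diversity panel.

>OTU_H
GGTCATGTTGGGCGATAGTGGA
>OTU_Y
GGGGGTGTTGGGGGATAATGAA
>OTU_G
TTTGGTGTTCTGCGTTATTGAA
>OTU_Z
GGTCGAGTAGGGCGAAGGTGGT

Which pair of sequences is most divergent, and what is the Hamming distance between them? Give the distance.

13

Pairwise Hamming distances:
  OTU_H vs OTU_Y: 6
  OTU_H vs OTU_G: 9
  OTU_H vs OTU_Z: 6
  OTU_Y vs OTU_G: 8
  OTU_Y vs OTU_Z: 10
  OTU_G vs OTU_Z: 13
The largest is 13, between OTU_G and OTU_Z.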